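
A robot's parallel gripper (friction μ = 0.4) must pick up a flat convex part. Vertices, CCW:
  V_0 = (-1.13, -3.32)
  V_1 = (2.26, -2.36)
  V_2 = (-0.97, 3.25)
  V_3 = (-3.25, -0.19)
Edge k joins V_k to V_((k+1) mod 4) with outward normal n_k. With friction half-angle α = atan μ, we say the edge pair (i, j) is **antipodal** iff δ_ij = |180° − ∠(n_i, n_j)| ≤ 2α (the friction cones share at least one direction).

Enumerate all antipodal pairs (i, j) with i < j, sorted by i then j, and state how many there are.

α = atan 0.4 = 21.80°;  2α = 43.60°
n_0 = (+0.2725, -0.9622)
n_1 = (+0.8666, +0.4990)
n_2 = (-0.8335, +0.5525)
n_3 = (-0.8280, -0.5608)
  (0,1): δ = 75.88°  ·
  (0,2): δ = 40.65°  ✓
  (0,3): δ = 108.30°  ·
  (1,2): δ = 63.47°  ·
  (1,3): δ = 4.18°  ✓
  (2,3): δ = 112.35°  ·
antipodal pairs: 2

count = 2; pairs: (0,2), (1,3)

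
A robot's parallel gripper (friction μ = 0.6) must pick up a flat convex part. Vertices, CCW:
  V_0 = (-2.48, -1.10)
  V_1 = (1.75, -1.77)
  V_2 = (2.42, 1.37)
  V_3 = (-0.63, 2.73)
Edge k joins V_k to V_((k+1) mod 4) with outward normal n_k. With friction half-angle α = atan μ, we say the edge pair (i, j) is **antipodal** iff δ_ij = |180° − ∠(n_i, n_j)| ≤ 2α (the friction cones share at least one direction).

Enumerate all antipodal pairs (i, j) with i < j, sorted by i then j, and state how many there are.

count = 2; pairs: (0,2), (1,3)

α = atan 0.6 = 30.96°;  2α = 61.93°
n_0 = (-0.1564, -0.9877)
n_1 = (+0.9780, -0.2087)
n_2 = (+0.4072, +0.9133)
n_3 = (-0.9005, +0.4349)
  (0,1): δ = 93.04°  ·
  (0,2): δ = 15.03°  ✓
  (0,3): δ = 73.22°  ·
  (1,2): δ = 101.99°  ·
  (1,3): δ = 13.74°  ✓
  (2,3): δ = 91.75°  ·
antipodal pairs: 2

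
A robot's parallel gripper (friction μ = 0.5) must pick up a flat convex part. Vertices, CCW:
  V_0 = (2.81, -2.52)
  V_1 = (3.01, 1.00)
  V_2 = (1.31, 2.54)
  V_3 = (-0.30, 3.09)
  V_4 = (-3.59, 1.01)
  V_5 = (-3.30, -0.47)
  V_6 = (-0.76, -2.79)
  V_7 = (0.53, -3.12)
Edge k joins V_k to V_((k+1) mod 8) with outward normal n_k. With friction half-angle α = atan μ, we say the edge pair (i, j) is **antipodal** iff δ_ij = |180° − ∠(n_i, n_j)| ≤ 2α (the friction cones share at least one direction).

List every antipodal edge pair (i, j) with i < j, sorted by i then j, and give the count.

count = 10; pairs: (0,4), (0,5), (1,4), (1,5), (1,6), (2,5), (2,6), (2,7), (3,6), (3,7)

α = atan 0.5 = 26.57°;  2α = 53.13°
n_0 = (+0.9984, -0.0567)
n_1 = (+0.6714, +0.7411)
n_2 = (+0.3233, +0.9463)
n_3 = (-0.5344, +0.8452)
n_4 = (-0.9813, -0.1923)
n_5 = (-0.6744, -0.7384)
n_6 = (-0.2478, -0.9688)
n_7 = (+0.2545, -0.9671)
  (0,1): δ = 128.92°  ·
  (0,2): δ = 105.61°  ·
  (0,3): δ = 54.45°  ·
  (0,4): δ = 14.34°  ✓
  (0,5): δ = 50.84°  ✓
  (0,6): δ = 78.90°  ·
  (0,7): δ = 108.00°  ·
  (1,2): δ = 156.69°  ·
  (1,3): δ = 105.53°  ·
  (1,4): δ = 36.74°  ✓
  (1,5): δ = 0.24°  ✓
  (1,6): δ = 27.82°  ✓
  (1,7): δ = 56.92°  ·
  (2,3): δ = 128.84°  ·
  (2,4): δ = 60.05°  ·
  (2,5): δ = 23.55°  ✓
  (2,6): δ = 4.51°  ✓
  (2,7): δ = 33.60°  ✓
  (3,4): δ = 111.22°  ·
  (3,5): δ = 74.71°  ·
  (3,6): δ = 46.65°  ✓
  (3,7): δ = 17.56°  ✓
  (4,5): δ = 143.49°  ·
  (4,6): δ = 115.44°  ·
  (4,7): δ = 86.34°  ·
  (5,6): δ = 151.94°  ·
  (5,7): δ = 122.85°  ·
  (6,7): δ = 150.91°  ·
antipodal pairs: 10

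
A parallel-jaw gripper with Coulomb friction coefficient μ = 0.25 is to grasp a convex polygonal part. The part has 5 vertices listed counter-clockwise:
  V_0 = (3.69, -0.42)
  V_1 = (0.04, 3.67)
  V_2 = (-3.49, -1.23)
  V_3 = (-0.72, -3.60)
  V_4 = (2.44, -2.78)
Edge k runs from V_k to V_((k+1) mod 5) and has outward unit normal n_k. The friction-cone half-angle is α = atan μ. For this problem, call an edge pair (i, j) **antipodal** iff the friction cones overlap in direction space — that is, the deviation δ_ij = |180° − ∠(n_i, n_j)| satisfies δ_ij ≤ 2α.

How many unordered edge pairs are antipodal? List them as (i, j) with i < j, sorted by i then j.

α = atan 0.25 = 14.04°;  2α = 28.07°
n_0 = (+0.7461, +0.6658)
n_1 = (-0.8114, +0.5845)
n_2 = (-0.6501, -0.7598)
n_3 = (+0.2512, -0.9679)
n_4 = (+0.8837, -0.4681)
  (0,1): δ = 77.52°  ·
  (0,2): δ = 7.70°  ✓
  (0,3): δ = 62.80°  ·
  (0,4): δ = 110.35°  ·
  (1,2): δ = 94.78°  ·
  (1,3): δ = 39.68°  ·
  (1,4): δ = 7.86°  ✓
  (2,3): δ = 124.90°  ·
  (2,4): δ = 77.36°  ·
  (3,4): δ = 132.46°  ·
antipodal pairs: 2

count = 2; pairs: (0,2), (1,4)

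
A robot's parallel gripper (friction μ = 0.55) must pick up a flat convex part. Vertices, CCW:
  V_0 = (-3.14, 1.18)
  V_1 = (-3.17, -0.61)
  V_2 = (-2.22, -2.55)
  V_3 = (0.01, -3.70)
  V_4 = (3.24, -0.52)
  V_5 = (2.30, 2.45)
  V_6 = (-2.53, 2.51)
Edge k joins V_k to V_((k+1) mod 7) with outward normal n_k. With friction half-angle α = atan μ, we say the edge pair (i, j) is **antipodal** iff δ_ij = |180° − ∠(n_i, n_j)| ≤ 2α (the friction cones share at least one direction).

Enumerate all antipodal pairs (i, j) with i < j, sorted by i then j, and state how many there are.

count = 8; pairs: (0,3), (0,4), (1,4), (2,4), (2,5), (3,5), (3,6), (4,6)

α = atan 0.55 = 28.81°;  2α = 57.62°
n_0 = (-0.9999, +0.0168)
n_1 = (-0.8981, -0.4398)
n_2 = (-0.4583, -0.8888)
n_3 = (+0.7016, -0.7126)
n_4 = (+0.9534, +0.3017)
n_5 = (+0.0124, +0.9999)
n_6 = (-0.9090, +0.4169)
  (0,1): δ = 152.95°  ·
  (0,2): δ = 116.32°  ·
  (0,3): δ = 44.49°  ✓
  (0,4): δ = 18.52°  ✓
  (0,5): δ = 90.25°  ·
  (0,6): δ = 156.32°  ·
  (1,2): δ = 143.37°  ·
  (1,3): δ = 71.54°  ·
  (1,4): δ = 8.53°  ✓
  (1,5): δ = 63.20°  ·
  (1,6): δ = 129.27°  ·
  (2,3): δ = 108.17°  ·
  (2,4): δ = 45.16°  ✓
  (2,5): δ = 26.57°  ✓
  (2,6): δ = 92.64°  ·
  (3,4): δ = 116.99°  ·
  (3,5): δ = 45.26°  ✓
  (3,6): δ = 20.81°  ✓
  (4,5): δ = 108.27°  ·
  (4,6): δ = 42.20°  ✓
  (5,6): δ = 113.93°  ·
antipodal pairs: 8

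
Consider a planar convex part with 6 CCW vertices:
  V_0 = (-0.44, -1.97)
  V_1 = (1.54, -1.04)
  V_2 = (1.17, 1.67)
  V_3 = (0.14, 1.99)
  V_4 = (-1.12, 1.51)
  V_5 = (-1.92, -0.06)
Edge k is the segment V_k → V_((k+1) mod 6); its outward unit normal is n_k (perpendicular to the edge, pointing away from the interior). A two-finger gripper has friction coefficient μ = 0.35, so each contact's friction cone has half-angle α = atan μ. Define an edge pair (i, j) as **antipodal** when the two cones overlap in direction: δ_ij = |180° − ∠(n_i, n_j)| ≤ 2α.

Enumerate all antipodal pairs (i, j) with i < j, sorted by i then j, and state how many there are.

count = 5; pairs: (0,3), (0,4), (1,4), (1,5), (2,5)

α = atan 0.35 = 19.29°;  2α = 38.58°
n_0 = (+0.4251, -0.9051)
n_1 = (+0.9908, +0.1353)
n_2 = (+0.2967, +0.9550)
n_3 = (-0.3560, +0.9345)
n_4 = (-0.8910, +0.4540)
n_5 = (-0.7905, -0.6125)
  (0,1): δ = 107.38°  ·
  (0,2): δ = 42.42°  ·
  (0,3): δ = 4.30°  ✓
  (0,4): δ = 37.84°  ✓
  (0,5): δ = 102.61°  ·
  (1,2): δ = 115.03°  ·
  (1,3): δ = 76.92°  ·
  (1,4): δ = 34.78°  ✓
  (1,5): δ = 30.00°  ✓
  (2,3): δ = 141.89°  ·
  (2,4): δ = 99.74°  ·
  (2,5): δ = 34.97°  ✓
  (3,4): δ = 137.86°  ·
  (3,5): δ = 73.08°  ·
  (4,5): δ = 115.23°  ·
antipodal pairs: 5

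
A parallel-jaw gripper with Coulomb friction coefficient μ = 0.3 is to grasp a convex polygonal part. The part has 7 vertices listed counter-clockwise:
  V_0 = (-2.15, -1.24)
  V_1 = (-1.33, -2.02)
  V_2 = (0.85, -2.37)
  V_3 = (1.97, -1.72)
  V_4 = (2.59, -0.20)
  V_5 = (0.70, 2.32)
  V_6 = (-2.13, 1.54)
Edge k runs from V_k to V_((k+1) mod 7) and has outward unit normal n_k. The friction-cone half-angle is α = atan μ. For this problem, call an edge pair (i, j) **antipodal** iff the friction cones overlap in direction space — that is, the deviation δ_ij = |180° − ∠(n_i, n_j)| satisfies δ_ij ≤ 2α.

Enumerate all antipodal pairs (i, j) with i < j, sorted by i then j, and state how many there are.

α = atan 0.3 = 16.70°;  2α = 33.40°
n_0 = (-0.6892, -0.7246)
n_1 = (-0.1585, -0.9874)
n_2 = (+0.5019, -0.8649)
n_3 = (+0.9259, -0.3777)
n_4 = (+0.8000, +0.6000)
n_5 = (-0.2657, +0.9641)
n_6 = (-1.0000, +0.0072)
  (0,1): δ = 145.55°  ·
  (0,2): δ = 106.30°  ·
  (0,3): δ = 68.62°  ·
  (0,4): δ = 9.56°  ✓
  (0,5): δ = 58.98°  ·
  (0,6): δ = 133.16°  ·
  (1,2): δ = 140.75°  ·
  (1,3): δ = 103.07°  ·
  (1,4): δ = 44.01°  ·
  (1,5): δ = 24.53°  ✓
  (1,6): δ = 98.71°  ·
  (2,3): δ = 142.32°  ·
  (2,4): δ = 83.26°  ·
  (2,5): δ = 14.72°  ✓
  (2,6): δ = 59.46°  ·
  (3,4): δ = 120.94°  ·
  (3,5): δ = 52.40°  ·
  (3,6): δ = 21.78°  ✓
  (4,5): δ = 111.46°  ·
  (4,6): δ = 37.28°  ·
  (5,6): δ = 105.82°  ·
antipodal pairs: 4

count = 4; pairs: (0,4), (1,5), (2,5), (3,6)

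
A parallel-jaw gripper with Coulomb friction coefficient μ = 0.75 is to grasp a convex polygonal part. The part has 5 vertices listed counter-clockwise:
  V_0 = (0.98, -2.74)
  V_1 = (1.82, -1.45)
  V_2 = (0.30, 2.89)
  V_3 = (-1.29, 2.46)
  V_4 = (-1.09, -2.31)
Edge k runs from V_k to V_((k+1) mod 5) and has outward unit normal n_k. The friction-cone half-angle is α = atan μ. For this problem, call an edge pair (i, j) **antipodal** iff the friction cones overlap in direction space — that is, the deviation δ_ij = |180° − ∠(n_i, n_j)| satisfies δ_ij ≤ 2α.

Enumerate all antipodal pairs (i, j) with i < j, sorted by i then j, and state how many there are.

count = 5; pairs: (0,2), (0,3), (1,3), (1,4), (2,4)

α = atan 0.75 = 36.87°;  2α = 73.74°
n_0 = (+0.8380, -0.5457)
n_1 = (+0.9438, +0.3305)
n_2 = (-0.2611, +0.9653)
n_3 = (-0.9991, -0.0419)
n_4 = (-0.2034, -0.9791)
  (0,1): δ = 127.63°  ·
  (0,2): δ = 41.80°  ✓
  (0,3): δ = 35.47°  ✓
  (0,4): δ = 111.34°  ·
  (1,2): δ = 94.17°  ·
  (1,3): δ = 16.90°  ✓
  (1,4): δ = 58.96°  ✓
  (2,3): δ = 102.73°  ·
  (2,4): δ = 26.87°  ✓
  (3,4): δ = 104.14°  ·
antipodal pairs: 5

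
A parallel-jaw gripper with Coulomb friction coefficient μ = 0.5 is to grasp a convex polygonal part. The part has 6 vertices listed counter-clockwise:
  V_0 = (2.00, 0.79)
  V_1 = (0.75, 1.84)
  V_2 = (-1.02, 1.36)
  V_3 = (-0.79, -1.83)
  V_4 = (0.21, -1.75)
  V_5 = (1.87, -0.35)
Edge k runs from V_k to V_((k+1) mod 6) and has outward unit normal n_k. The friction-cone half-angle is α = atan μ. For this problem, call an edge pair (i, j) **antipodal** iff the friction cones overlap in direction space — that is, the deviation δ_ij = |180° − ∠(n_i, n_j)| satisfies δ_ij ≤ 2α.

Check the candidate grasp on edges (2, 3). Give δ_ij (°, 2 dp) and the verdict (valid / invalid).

δ = 89.55°, invalid

α = atan 0.5 = 26.57°;  2α = 53.13°
edge 2: e_2 = (+0.23, -3.19);  n_2 = (-0.9974, -0.0719)
edge 3: e_3 = (+1.00, +0.08);  n_3 = (+0.0797, -0.9968)
∠(n_2, n_3) = 90.45°
δ = |180° − 90.45°| = 89.55°
89.55° > 2α = 53.13°  →  invalid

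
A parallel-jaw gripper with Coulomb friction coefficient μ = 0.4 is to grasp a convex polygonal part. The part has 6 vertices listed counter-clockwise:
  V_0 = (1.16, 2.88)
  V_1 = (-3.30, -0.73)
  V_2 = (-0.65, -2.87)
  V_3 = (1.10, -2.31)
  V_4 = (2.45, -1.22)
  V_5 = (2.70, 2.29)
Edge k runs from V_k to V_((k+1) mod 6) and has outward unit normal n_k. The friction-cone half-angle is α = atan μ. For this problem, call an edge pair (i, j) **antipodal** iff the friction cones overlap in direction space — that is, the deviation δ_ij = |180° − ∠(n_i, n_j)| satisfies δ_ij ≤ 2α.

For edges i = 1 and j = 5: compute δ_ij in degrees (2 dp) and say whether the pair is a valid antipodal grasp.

δ = 17.96°, valid

α = atan 0.4 = 21.80°;  2α = 43.60°
edge 1: e_1 = (+2.65, -2.14);  n_1 = (-0.6283, -0.7780)
edge 5: e_5 = (-1.54, +0.59);  n_5 = (+0.3578, +0.9338)
∠(n_1, n_5) = 162.04°
δ = |180° − 162.04°| = 17.96°
17.96° ≤ 2α = 43.60°  →  valid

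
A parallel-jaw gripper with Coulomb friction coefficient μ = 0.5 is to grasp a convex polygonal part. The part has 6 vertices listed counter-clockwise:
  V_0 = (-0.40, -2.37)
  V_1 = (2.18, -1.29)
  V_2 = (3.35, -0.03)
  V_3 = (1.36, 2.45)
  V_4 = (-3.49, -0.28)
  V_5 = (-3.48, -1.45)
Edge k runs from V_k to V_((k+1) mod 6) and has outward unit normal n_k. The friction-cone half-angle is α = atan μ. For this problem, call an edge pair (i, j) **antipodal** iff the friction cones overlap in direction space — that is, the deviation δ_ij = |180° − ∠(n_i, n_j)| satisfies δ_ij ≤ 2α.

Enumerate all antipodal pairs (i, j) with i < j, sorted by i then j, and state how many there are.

α = atan 0.5 = 26.57°;  2α = 53.13°
n_0 = (+0.3861, -0.9224)
n_1 = (+0.7328, -0.6805)
n_2 = (+0.7799, +0.6258)
n_3 = (-0.4905, +0.8714)
n_4 = (-1.0000, -0.0085)
n_5 = (-0.2862, -0.9582)
  (0,1): δ = 155.59°  ·
  (0,2): δ = 73.97°  ·
  (0,3): δ = 6.66°  ✓
  (0,4): δ = 67.78°  ·
  (0,5): δ = 140.65°  ·
  (1,2): δ = 98.38°  ·
  (1,3): δ = 17.75°  ✓
  (1,4): δ = 43.37°  ✓
  (1,5): δ = 116.25°  ·
  (2,3): δ = 99.37°  ·
  (2,4): δ = 38.25°  ✓
  (2,5): δ = 34.62°  ✓
  (3,4): δ = 118.88°  ·
  (3,5): δ = 46.01°  ✓
  (4,5): δ = 107.12°  ·
antipodal pairs: 6

count = 6; pairs: (0,3), (1,3), (1,4), (2,4), (2,5), (3,5)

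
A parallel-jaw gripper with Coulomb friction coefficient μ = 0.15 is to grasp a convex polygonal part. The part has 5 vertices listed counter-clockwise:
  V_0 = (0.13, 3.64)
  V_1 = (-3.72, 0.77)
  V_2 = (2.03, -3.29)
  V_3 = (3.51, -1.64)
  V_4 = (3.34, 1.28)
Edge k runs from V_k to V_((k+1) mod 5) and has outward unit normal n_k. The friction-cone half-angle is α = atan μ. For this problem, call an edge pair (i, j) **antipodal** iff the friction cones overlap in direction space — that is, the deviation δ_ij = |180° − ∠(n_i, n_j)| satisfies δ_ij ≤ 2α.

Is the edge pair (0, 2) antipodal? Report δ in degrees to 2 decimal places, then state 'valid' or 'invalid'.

δ = 11.41°, valid

α = atan 0.15 = 8.53°;  2α = 17.06°
edge 0: e_0 = (-3.85, -2.87);  n_0 = (-0.5977, +0.8017)
edge 2: e_2 = (+1.48, +1.65);  n_2 = (+0.7444, -0.6677)
∠(n_0, n_2) = 168.59°
δ = |180° − 168.59°| = 11.41°
11.41° ≤ 2α = 17.06°  →  valid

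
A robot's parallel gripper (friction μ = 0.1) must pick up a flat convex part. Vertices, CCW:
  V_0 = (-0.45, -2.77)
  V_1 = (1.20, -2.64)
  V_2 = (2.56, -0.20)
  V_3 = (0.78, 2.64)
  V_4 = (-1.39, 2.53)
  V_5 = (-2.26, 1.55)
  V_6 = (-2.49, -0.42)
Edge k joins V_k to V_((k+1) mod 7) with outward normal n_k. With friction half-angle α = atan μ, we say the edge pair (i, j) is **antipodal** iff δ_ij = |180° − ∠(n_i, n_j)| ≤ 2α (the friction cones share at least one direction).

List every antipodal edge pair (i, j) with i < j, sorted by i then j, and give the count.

count = 2; pairs: (0,3), (2,6)

α = atan 0.1 = 5.71°;  2α = 11.42°
n_0 = (+0.0785, -0.9969)
n_1 = (+0.8735, -0.4869)
n_2 = (+0.8473, +0.5311)
n_3 = (-0.0506, +0.9987)
n_4 = (-0.7478, +0.6639)
n_5 = (-0.9933, +0.1160)
n_6 = (-0.7552, -0.6555)
  (0,1): δ = 123.64°  ·
  (0,2): δ = 62.43°  ·
  (0,3): δ = 1.60°  ✓
  (0,4): δ = 43.90°  ·
  (0,5): δ = 78.84°  ·
  (0,6): δ = 126.46°  ·
  (1,2): δ = 118.79°  ·
  (1,3): δ = 57.96°  ·
  (1,4): δ = 12.46°  ·
  (1,5): δ = 22.48°  ·
  (1,6): δ = 70.10°  ·
  (2,3): δ = 119.18°  ·
  (2,4): δ = 73.68°  ·
  (2,5): δ = 38.74°  ·
  (2,6): δ = 8.88°  ✓
  (3,4): δ = 134.50°  ·
  (3,5): δ = 99.56°  ·
  (3,6): δ = 51.94°  ·
  (4,5): δ = 145.06°  ·
  (4,6): δ = 97.44°  ·
  (5,6): δ = 132.38°  ·
antipodal pairs: 2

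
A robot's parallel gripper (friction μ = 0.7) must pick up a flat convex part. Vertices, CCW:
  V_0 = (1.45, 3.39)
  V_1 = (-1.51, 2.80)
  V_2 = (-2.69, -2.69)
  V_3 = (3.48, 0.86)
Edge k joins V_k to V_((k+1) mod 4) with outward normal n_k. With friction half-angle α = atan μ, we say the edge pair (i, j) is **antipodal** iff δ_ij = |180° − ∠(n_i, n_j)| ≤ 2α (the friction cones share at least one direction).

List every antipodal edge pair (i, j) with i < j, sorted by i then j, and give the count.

α = atan 0.7 = 34.99°;  2α = 69.98°
n_0 = (-0.1955, +0.9807)
n_1 = (-0.9777, +0.2101)
n_2 = (+0.4987, -0.8668)
n_3 = (+0.7800, +0.6258)
  (0,1): δ = 113.40°  ·
  (0,2): δ = 18.64°  ✓
  (0,3): δ = 117.47°  ·
  (1,2): δ = 47.96°  ✓
  (1,3): δ = 50.87°  ✓
  (2,3): δ = 81.17°  ·
antipodal pairs: 3

count = 3; pairs: (0,2), (1,2), (1,3)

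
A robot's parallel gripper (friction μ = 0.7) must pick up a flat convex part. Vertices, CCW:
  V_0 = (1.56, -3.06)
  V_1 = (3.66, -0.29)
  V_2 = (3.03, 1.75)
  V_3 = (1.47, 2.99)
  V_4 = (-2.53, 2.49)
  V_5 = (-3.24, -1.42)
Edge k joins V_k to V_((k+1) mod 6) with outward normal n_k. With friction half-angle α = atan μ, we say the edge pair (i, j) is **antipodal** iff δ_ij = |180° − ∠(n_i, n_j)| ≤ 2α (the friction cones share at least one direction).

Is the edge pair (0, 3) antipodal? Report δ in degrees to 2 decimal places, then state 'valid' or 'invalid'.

α = atan 0.7 = 34.99°;  2α = 69.98°
edge 0: e_0 = (+2.10, +2.77);  n_0 = (+0.7969, -0.6041)
edge 3: e_3 = (-4.00, -0.50);  n_3 = (-0.1240, +0.9923)
∠(n_0, n_3) = 134.29°
δ = |180° − 134.29°| = 45.71°
45.71° ≤ 2α = 69.98°  →  valid

δ = 45.71°, valid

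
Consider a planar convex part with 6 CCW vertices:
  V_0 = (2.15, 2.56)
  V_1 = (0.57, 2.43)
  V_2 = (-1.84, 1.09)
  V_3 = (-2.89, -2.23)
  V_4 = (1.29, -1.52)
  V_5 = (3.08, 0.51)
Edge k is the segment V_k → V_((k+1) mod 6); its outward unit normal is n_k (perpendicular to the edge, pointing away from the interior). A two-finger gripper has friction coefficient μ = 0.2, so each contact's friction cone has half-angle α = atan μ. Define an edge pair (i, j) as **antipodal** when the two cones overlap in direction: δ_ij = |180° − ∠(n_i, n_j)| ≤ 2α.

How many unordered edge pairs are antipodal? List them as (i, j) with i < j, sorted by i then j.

α = atan 0.2 = 11.31°;  2α = 22.62°
n_0 = (-0.0820, +0.9966)
n_1 = (-0.4860, +0.8740)
n_2 = (-0.9535, +0.3015)
n_3 = (+0.1675, -0.9859)
n_4 = (+0.7501, -0.6614)
n_5 = (+0.9107, +0.4131)
  (0,1): δ = 155.63°  ·
  (0,2): δ = 112.25°  ·
  (0,3): δ = 4.94°  ✓
  (0,4): δ = 43.89°  ·
  (0,5): δ = 109.70°  ·
  (1,2): δ = 136.63°  ·
  (1,3): δ = 19.43°  ✓
  (1,4): δ = 19.52°  ✓
  (1,5): δ = 85.33°  ·
  (2,3): δ = 62.81°  ·
  (2,4): δ = 23.85°  ·
  (2,5): δ = 41.95°  ·
  (3,4): δ = 141.05°  ·
  (3,5): δ = 75.24°  ·
  (4,5): δ = 114.19°  ·
antipodal pairs: 3

count = 3; pairs: (0,3), (1,3), (1,4)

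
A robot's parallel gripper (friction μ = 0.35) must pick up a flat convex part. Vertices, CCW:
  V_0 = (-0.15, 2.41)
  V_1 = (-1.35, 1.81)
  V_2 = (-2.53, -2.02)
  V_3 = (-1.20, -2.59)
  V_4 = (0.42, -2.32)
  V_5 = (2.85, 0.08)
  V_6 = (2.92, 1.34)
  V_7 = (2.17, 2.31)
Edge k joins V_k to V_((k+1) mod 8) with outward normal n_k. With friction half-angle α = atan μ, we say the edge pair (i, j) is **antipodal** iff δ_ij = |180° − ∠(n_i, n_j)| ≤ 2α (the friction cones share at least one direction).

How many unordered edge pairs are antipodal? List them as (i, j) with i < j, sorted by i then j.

α = atan 0.35 = 19.29°;  2α = 38.58°
n_0 = (-0.4472, +0.8944)
n_1 = (-0.9557, +0.2944)
n_2 = (-0.3939, -0.9191)
n_3 = (+0.1644, -0.9864)
n_4 = (+0.7027, -0.7115)
n_5 = (+0.9985, -0.0555)
n_6 = (+0.7911, +0.6117)
n_7 = (+0.0431, +0.9991)
  (0,1): δ = 133.69°  ·
  (0,2): δ = 49.76°  ·
  (0,3): δ = 17.10°  ✓
  (0,4): δ = 18.08°  ✓
  (0,5): δ = 60.26°  ·
  (0,6): δ = 101.15°  ·
  (0,7): δ = 150.97°  ·
  (1,2): δ = 96.07°  ·
  (1,3): δ = 63.41°  ·
  (1,4): δ = 28.23°  ✓
  (1,5): δ = 13.94°  ✓
  (1,6): δ = 54.83°  ·
  (1,7): δ = 104.66°  ·
  (2,3): δ = 147.34°  ·
  (2,4): δ = 112.16°  ·
  (2,5): δ = 69.98°  ·
  (2,6): δ = 29.09°  ✓
  (2,7): δ = 20.73°  ✓
  (3,4): δ = 144.82°  ·
  (3,5): δ = 102.64°  ·
  (3,6): δ = 61.75°  ·
  (3,7): δ = 11.93°  ✓
  (4,5): δ = 137.82°  ·
  (4,6): δ = 96.93°  ·
  (4,7): δ = 47.11°  ·
  (5,6): δ = 139.11°  ·
  (5,7): δ = 89.29°  ·
  (6,7): δ = 130.18°  ·
antipodal pairs: 7

count = 7; pairs: (0,3), (0,4), (1,4), (1,5), (2,6), (2,7), (3,7)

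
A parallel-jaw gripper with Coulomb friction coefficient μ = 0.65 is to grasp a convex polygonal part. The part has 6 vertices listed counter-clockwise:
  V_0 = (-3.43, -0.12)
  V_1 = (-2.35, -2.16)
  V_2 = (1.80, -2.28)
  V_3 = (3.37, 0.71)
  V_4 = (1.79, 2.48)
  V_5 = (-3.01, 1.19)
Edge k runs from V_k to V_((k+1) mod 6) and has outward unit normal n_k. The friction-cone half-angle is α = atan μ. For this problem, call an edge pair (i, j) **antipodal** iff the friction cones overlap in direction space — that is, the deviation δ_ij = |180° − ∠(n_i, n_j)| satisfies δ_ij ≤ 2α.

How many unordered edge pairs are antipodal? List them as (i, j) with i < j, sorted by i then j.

count = 7; pairs: (0,2), (0,3), (1,3), (1,4), (2,4), (2,5), (3,5)

α = atan 0.65 = 33.02°;  2α = 66.05°
n_0 = (-0.8838, -0.4679)
n_1 = (-0.0289, -0.9996)
n_2 = (+0.8854, -0.4649)
n_3 = (+0.7460, +0.6659)
n_4 = (-0.2595, +0.9657)
n_5 = (-0.9523, +0.3053)
  (0,1): δ = 119.55°  ·
  (0,2): δ = 55.60°  ✓
  (0,3): δ = 13.86°  ✓
  (0,4): δ = 77.15°  ·
  (0,5): δ = 134.33°  ·
  (1,2): δ = 116.05°  ·
  (1,3): δ = 46.59°  ✓
  (1,4): δ = 16.70°  ✓
  (1,5): δ = 73.88°  ·
  (2,3): δ = 110.54°  ·
  (2,4): δ = 47.25°  ✓
  (2,5): δ = 9.93°  ✓
  (3,4): δ = 116.71°  ·
  (3,5): δ = 59.53°  ✓
  (4,5): δ = 122.82°  ·
antipodal pairs: 7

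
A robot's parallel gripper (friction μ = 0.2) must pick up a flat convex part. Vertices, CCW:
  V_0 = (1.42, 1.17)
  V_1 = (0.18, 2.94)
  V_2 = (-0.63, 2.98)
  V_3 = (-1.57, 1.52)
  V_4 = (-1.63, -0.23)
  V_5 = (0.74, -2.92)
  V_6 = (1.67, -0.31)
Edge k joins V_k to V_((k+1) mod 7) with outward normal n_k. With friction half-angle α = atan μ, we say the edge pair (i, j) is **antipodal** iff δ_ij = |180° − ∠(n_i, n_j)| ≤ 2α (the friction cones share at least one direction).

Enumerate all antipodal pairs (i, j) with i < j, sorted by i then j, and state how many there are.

count = 4; pairs: (0,4), (2,5), (3,5), (3,6)

α = atan 0.2 = 11.31°;  2α = 22.62°
n_0 = (+0.8190, +0.5738)
n_1 = (+0.0493, +0.9988)
n_2 = (-0.8408, +0.5413)
n_3 = (-0.9994, +0.0343)
n_4 = (-0.7503, -0.6611)
n_5 = (+0.9420, -0.3357)
n_6 = (+0.9860, +0.1666)
  (0,1): δ = 127.84°  ·
  (0,2): δ = 67.79°  ·
  (0,3): δ = 36.98°  ·
  (0,4): δ = 6.37°  ✓
  (0,5): δ = 125.37°  ·
  (0,6): δ = 154.57°  ·
  (1,2): δ = 119.95°  ·
  (1,3): δ = 89.14°  ·
  (1,4): δ = 45.79°  ·
  (1,5): δ = 73.22°  ·
  (1,6): δ = 102.41°  ·
  (2,3): δ = 149.19°  ·
  (2,4): δ = 105.84°  ·
  (2,5): δ = 13.16°  ✓
  (2,6): δ = 42.36°  ·
  (3,4): δ = 136.65°  ·
  (3,5): δ = 17.65°  ✓
  (3,6): δ = 11.55°  ✓
  (4,5): δ = 60.99°  ·
  (4,6): δ = 31.79°  ·
  (5,6): δ = 150.80°  ·
antipodal pairs: 4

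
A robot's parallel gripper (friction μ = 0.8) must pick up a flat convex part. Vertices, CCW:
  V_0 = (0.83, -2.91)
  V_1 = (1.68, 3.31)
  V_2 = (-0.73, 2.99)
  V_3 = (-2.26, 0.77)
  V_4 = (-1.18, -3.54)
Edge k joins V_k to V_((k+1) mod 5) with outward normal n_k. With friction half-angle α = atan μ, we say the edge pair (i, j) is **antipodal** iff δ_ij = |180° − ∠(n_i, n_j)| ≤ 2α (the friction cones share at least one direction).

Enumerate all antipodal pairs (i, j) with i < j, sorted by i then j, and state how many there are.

α = atan 0.8 = 38.66°;  2α = 77.32°
n_0 = (+0.9908, -0.1354)
n_1 = (-0.1316, +0.9913)
n_2 = (-0.8234, +0.5675)
n_3 = (-0.9700, -0.2431)
n_4 = (+0.2991, -0.9542)
  (0,1): δ = 74.65°  ✓
  (0,2): δ = 26.79°  ✓
  (0,3): δ = 21.85°  ✓
  (0,4): δ = 115.18°  ·
  (1,2): δ = 132.14°  ·
  (1,3): δ = 83.50°  ·
  (1,4): δ = 9.84°  ✓
  (2,3): δ = 131.36°  ·
  (2,4): δ = 38.02°  ✓
  (3,4): δ = 86.66°  ·
antipodal pairs: 5

count = 5; pairs: (0,1), (0,2), (0,3), (1,4), (2,4)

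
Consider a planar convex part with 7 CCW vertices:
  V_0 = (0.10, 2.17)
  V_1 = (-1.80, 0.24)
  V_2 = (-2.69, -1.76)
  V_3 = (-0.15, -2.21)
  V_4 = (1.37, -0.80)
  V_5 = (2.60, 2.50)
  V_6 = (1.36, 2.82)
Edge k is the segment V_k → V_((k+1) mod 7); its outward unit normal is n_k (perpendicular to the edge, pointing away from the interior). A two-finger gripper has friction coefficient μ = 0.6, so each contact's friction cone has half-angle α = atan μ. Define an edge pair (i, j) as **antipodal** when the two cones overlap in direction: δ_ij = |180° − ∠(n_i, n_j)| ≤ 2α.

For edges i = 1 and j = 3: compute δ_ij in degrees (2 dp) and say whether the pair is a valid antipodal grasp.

δ = 23.16°, valid

α = atan 0.6 = 30.96°;  2α = 61.93°
edge 1: e_1 = (-0.89, -2.00);  n_1 = (-0.9136, +0.4066)
edge 3: e_3 = (+1.52, +1.41);  n_3 = (+0.6801, -0.7331)
∠(n_1, n_3) = 156.84°
δ = |180° − 156.84°| = 23.16°
23.16° ≤ 2α = 61.93°  →  valid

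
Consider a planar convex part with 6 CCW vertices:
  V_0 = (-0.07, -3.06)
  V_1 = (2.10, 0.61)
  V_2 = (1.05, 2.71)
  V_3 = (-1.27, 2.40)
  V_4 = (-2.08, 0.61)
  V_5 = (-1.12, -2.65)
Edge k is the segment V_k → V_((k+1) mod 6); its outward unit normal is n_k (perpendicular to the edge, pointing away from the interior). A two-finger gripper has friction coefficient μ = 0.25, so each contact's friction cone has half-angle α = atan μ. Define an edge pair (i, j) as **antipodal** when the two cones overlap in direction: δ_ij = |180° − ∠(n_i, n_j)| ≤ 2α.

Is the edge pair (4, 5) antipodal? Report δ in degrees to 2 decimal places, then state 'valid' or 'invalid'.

α = atan 0.25 = 14.04°;  2α = 28.07°
edge 4: e_4 = (+0.96, -3.26);  n_4 = (-0.9593, -0.2825)
edge 5: e_5 = (+1.05, -0.41);  n_5 = (-0.3637, -0.9315)
∠(n_4, n_5) = 52.26°
δ = |180° − 52.26°| = 127.74°
127.74° > 2α = 28.07°  →  invalid

δ = 127.74°, invalid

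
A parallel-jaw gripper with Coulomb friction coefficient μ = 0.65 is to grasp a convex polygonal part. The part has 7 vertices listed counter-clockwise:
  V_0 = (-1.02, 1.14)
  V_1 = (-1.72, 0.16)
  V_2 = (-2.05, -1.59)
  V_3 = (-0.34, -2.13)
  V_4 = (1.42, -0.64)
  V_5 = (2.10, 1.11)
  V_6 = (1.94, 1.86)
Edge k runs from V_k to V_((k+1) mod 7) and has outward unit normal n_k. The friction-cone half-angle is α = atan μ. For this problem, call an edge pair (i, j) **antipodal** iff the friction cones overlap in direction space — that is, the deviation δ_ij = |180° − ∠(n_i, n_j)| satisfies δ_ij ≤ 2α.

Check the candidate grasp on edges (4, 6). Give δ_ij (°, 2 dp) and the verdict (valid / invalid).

δ = 55.09°, valid

α = atan 0.65 = 33.02°;  2α = 66.05°
edge 4: e_4 = (+0.68, +1.75);  n_4 = (+0.9321, -0.3622)
edge 6: e_6 = (-2.96, -0.72);  n_6 = (-0.2364, +0.9717)
∠(n_4, n_6) = 124.91°
δ = |180° − 124.91°| = 55.09°
55.09° ≤ 2α = 66.05°  →  valid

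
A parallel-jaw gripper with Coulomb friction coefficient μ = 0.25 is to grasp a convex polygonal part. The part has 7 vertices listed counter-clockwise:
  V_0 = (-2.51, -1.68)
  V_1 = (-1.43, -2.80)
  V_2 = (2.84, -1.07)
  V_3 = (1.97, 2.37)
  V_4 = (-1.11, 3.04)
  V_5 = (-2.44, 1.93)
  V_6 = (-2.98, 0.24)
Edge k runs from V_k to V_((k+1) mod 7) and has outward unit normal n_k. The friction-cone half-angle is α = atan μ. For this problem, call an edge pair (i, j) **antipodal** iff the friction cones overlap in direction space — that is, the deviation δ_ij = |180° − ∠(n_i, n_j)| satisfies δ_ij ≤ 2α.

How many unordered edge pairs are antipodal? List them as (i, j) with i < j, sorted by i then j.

count = 2; pairs: (1,4), (2,6)

α = atan 0.25 = 14.04°;  2α = 28.07°
n_0 = (-0.7198, -0.6941)
n_1 = (+0.3755, -0.9268)
n_2 = (+0.9695, +0.2452)
n_3 = (+0.2126, +0.9771)
n_4 = (-0.6408, +0.7677)
n_5 = (-0.9526, +0.3044)
n_6 = (-0.9713, -0.2378)
  (0,1): δ = 111.90°  ·
  (0,2): δ = 29.77°  ·
  (0,3): δ = 33.77°  ·
  (0,4): δ = 85.89°  ·
  (0,5): δ = 118.32°  ·
  (0,6): δ = 149.80°  ·
  (1,2): δ = 97.86°  ·
  (1,3): δ = 34.33°  ·
  (1,4): δ = 17.79°  ✓
  (1,5): δ = 50.22°  ·
  (1,6): δ = 81.70°  ·
  (2,3): δ = 116.47°  ·
  (2,4): δ = 64.34°  ·
  (2,5): δ = 31.91°  ·
  (2,6): δ = 0.44°  ✓
  (3,4): δ = 127.88°  ·
  (3,5): δ = 95.45°  ·
  (3,6): δ = 63.97°  ·
  (4,5): δ = 147.57°  ·
  (4,6): δ = 116.09°  ·
  (5,6): δ = 148.52°  ·
antipodal pairs: 2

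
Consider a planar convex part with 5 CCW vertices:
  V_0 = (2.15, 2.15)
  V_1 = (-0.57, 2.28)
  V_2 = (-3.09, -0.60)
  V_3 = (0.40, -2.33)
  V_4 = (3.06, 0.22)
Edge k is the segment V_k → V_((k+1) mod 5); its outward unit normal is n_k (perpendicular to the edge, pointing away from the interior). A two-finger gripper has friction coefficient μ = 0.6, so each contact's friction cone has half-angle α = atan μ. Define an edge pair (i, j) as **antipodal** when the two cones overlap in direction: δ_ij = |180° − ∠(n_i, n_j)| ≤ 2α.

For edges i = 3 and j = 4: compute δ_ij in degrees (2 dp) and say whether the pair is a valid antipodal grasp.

δ = 108.55°, invalid

α = atan 0.6 = 30.96°;  2α = 61.93°
edge 3: e_3 = (+2.66, +2.55);  n_3 = (+0.6920, -0.7219)
edge 4: e_4 = (-0.91, +1.93);  n_4 = (+0.9045, +0.4265)
∠(n_3, n_4) = 71.45°
δ = |180° − 71.45°| = 108.55°
108.55° > 2α = 61.93°  →  invalid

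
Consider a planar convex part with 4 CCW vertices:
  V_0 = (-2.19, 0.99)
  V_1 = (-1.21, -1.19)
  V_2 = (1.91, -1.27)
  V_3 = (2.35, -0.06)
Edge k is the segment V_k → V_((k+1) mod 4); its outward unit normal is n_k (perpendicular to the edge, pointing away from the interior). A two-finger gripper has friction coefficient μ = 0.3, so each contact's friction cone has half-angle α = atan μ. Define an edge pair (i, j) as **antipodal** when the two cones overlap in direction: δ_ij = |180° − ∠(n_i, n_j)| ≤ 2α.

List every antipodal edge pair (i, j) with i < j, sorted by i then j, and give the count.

count = 1; pairs: (1,3)

α = atan 0.3 = 16.70°;  2α = 33.40°
n_0 = (-0.9121, -0.4100)
n_1 = (-0.0256, -0.9997)
n_2 = (+0.9398, -0.3417)
n_3 = (+0.2253, +0.9743)
  (0,1): δ = 115.67°  ·
  (0,2): δ = 44.19°  ·
  (0,3): δ = 52.77°  ·
  (1,2): δ = 108.51°  ·
  (1,3): δ = 11.55°  ✓
  (2,3): δ = 83.04°  ·
antipodal pairs: 1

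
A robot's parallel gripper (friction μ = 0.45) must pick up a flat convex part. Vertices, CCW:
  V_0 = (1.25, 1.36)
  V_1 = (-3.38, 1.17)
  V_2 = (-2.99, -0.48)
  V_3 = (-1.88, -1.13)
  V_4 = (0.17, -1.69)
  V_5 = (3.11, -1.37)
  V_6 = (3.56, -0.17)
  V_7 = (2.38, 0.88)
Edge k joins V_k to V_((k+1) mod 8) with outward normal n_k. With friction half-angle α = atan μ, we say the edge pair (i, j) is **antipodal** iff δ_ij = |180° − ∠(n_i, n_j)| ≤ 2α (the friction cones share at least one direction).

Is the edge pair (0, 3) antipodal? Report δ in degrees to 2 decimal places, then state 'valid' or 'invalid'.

δ = 17.63°, valid

α = atan 0.45 = 24.23°;  2α = 48.46°
edge 0: e_0 = (-4.63, -0.19);  n_0 = (-0.0410, +0.9992)
edge 3: e_3 = (+2.05, -0.56);  n_3 = (-0.2635, -0.9647)
∠(n_0, n_3) = 162.37°
δ = |180° − 162.37°| = 17.63°
17.63° ≤ 2α = 48.46°  →  valid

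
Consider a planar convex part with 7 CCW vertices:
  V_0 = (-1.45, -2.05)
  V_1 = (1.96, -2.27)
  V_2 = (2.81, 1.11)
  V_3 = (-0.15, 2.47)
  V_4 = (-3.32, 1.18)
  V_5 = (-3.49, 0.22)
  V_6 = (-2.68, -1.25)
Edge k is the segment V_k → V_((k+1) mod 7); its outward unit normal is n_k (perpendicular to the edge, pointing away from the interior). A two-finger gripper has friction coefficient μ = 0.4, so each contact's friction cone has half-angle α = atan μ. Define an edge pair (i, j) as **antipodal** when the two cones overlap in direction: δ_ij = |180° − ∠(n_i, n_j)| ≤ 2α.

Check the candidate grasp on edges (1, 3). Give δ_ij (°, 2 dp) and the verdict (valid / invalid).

α = atan 0.4 = 21.80°;  2α = 43.60°
edge 1: e_1 = (+0.85, +3.38);  n_1 = (+0.9698, -0.2439)
edge 3: e_3 = (-3.17, -1.29);  n_3 = (-0.3769, +0.9262)
∠(n_1, n_3) = 126.26°
δ = |180° − 126.26°| = 53.74°
53.74° > 2α = 43.60°  →  invalid

δ = 53.74°, invalid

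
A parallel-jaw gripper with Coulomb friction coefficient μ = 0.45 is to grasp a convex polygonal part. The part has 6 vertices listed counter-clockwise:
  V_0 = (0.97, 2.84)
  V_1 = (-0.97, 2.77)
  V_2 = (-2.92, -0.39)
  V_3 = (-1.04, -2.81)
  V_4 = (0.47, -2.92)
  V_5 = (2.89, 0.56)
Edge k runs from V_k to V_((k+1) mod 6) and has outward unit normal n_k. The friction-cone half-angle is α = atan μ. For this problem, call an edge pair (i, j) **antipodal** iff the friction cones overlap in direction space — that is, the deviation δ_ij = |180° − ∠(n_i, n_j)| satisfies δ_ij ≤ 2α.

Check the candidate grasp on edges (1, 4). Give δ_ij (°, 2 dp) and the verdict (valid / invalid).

α = atan 0.45 = 24.23°;  2α = 48.46°
edge 1: e_1 = (-1.95, -3.16);  n_1 = (-0.8510, +0.5251)
edge 4: e_4 = (+2.42, +3.48);  n_4 = (+0.8210, -0.5709)
∠(n_1, n_4) = 176.86°
δ = |180° − 176.86°| = 3.14°
3.14° ≤ 2α = 48.46°  →  valid

δ = 3.14°, valid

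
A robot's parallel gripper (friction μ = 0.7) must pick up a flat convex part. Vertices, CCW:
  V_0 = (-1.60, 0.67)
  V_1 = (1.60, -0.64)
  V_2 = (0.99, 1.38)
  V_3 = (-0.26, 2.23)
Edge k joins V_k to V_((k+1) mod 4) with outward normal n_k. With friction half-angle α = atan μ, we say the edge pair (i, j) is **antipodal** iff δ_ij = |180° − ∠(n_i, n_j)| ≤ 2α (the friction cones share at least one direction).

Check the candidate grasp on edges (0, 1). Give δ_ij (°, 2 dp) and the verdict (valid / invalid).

α = atan 0.7 = 34.99°;  2α = 69.98°
edge 0: e_0 = (+3.20, -1.31);  n_0 = (-0.3789, -0.9255)
edge 1: e_1 = (-0.61, +2.02);  n_1 = (+0.9573, +0.2891)
∠(n_0, n_1) = 129.07°
δ = |180° − 129.07°| = 50.93°
50.93° ≤ 2α = 69.98°  →  valid

δ = 50.93°, valid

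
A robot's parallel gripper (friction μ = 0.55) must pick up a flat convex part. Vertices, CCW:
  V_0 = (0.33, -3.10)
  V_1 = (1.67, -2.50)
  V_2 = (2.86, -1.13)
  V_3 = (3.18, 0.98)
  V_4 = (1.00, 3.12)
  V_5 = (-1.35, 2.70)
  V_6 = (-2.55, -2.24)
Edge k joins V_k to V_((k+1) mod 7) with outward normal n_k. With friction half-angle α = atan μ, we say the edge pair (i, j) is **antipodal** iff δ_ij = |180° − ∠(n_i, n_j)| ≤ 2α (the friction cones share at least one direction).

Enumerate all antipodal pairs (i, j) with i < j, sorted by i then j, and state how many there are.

count = 7; pairs: (0,4), (0,5), (1,4), (1,5), (2,5), (3,6), (4,6)

α = atan 0.55 = 28.81°;  2α = 57.62°
n_0 = (+0.4087, -0.9127)
n_1 = (+0.7550, -0.6558)
n_2 = (+0.9887, -0.1499)
n_3 = (+0.7005, +0.7136)
n_4 = (-0.1759, +0.9844)
n_5 = (-0.9717, +0.2361)
n_6 = (-0.2861, -0.9582)
  (0,1): δ = 155.10°  ·
  (0,2): δ = 122.74°  ·
  (0,3): δ = 68.59°  ·
  (0,4): δ = 13.99°  ✓
  (0,5): δ = 52.23°  ✓
  (0,6): δ = 139.25°  ·
  (1,2): δ = 147.65°  ·
  (1,3): δ = 93.49°  ·
  (1,4): δ = 38.89°  ✓
  (1,5): δ = 27.32°  ✓
  (1,6): δ = 114.35°  ·
  (2,3): δ = 125.85°  ·
  (2,4): δ = 71.24°  ·
  (2,5): δ = 5.03°  ✓
  (2,6): δ = 82.00°  ·
  (3,4): δ = 125.40°  ·
  (3,5): δ = 59.18°  ·
  (3,6): δ = 27.84°  ✓
  (4,5): δ = 113.79°  ·
  (4,6): δ = 26.76°  ✓
  (5,6): δ = 92.97°  ·
antipodal pairs: 7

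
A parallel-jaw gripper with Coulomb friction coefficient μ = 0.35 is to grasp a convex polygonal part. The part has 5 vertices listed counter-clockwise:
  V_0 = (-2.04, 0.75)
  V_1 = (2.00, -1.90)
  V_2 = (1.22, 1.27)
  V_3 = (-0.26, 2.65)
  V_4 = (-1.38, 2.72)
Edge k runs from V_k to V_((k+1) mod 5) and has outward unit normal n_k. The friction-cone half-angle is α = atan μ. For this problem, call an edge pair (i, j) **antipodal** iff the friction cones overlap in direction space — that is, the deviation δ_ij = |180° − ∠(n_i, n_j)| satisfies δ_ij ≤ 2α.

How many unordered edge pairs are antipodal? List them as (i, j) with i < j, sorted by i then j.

α = atan 0.35 = 19.29°;  2α = 38.58°
n_0 = (-0.5485, -0.8362)
n_1 = (+0.9710, +0.2389)
n_2 = (+0.6820, +0.7314)
n_3 = (+0.0624, +0.9981)
n_4 = (-0.9482, +0.3177)
  (0,1): δ = 42.91°  ·
  (0,2): δ = 9.73°  ✓
  (0,3): δ = 29.69°  ✓
  (0,4): δ = 104.74°  ·
  (1,2): δ = 146.82°  ·
  (1,3): δ = 107.40°  ·
  (1,4): δ = 32.35°  ✓
  (2,3): δ = 140.58°  ·
  (2,4): δ = 65.52°  ·
  (3,4): δ = 104.95°  ·
antipodal pairs: 3

count = 3; pairs: (0,2), (0,3), (1,4)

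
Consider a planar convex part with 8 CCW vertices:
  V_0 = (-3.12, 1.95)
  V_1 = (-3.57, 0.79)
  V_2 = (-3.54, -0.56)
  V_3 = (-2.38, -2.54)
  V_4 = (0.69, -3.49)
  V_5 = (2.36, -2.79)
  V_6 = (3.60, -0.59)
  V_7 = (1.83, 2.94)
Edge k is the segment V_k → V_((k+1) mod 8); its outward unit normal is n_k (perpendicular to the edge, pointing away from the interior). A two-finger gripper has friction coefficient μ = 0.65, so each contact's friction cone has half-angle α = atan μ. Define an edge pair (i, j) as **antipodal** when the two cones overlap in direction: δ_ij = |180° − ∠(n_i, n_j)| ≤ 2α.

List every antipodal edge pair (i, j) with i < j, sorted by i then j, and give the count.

α = atan 0.65 = 33.02°;  2α = 66.05°
n_0 = (-0.9323, +0.3617)
n_1 = (-0.9998, -0.0222)
n_2 = (-0.8628, -0.5055)
n_3 = (-0.2956, -0.9553)
n_4 = (+0.3866, -0.9223)
n_5 = (+0.8712, -0.4910)
n_6 = (+0.8939, +0.4482)
n_7 = (-0.1961, +0.9806)
  (0,1): δ = 157.52°  ·
  (0,2): δ = 128.43°  ·
  (0,3): δ = 85.99°  ·
  (0,4): δ = 46.06°  ✓
  (0,5): δ = 8.20°  ✓
  (0,6): δ = 47.83°  ✓
  (0,7): δ = 122.51°  ·
  (1,2): δ = 150.91°  ·
  (1,3): δ = 108.47°  ·
  (1,4): δ = 68.53°  ·
  (1,5): δ = 30.68°  ✓
  (1,6): δ = 25.36°  ✓
  (1,7): δ = 100.04°  ·
  (2,3): δ = 137.56°  ·
  (2,4): δ = 97.62°  ·
  (2,5): δ = 59.77°  ✓
  (2,6): δ = 3.73°  ✓
  (2,7): δ = 70.95°  ·
  (3,4): δ = 140.06°  ·
  (3,5): δ = 102.21°  ·
  (3,6): δ = 46.18°  ✓
  (3,7): δ = 28.50°  ✓
  (4,5): δ = 142.15°  ·
  (4,6): δ = 86.11°  ·
  (4,7): δ = 11.43°  ✓
  (5,6): δ = 123.96°  ·
  (5,7): δ = 49.28°  ✓
  (6,7): δ = 105.32°  ·
antipodal pairs: 11

count = 11; pairs: (0,4), (0,5), (0,6), (1,5), (1,6), (2,5), (2,6), (3,6), (3,7), (4,7), (5,7)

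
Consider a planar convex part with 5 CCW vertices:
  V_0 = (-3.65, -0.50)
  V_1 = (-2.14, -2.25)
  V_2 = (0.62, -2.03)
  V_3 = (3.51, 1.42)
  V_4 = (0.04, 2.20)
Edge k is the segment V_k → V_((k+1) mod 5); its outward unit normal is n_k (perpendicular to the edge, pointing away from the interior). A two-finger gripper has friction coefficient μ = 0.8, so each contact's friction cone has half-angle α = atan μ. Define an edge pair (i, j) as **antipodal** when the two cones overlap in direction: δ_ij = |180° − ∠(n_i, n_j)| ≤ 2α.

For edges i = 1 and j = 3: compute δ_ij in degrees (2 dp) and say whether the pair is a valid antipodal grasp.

α = atan 0.8 = 38.66°;  2α = 77.32°
edge 1: e_1 = (+2.76, +0.22);  n_1 = (+0.0795, -0.9968)
edge 3: e_3 = (-3.47, +0.78);  n_3 = (+0.2193, +0.9757)
∠(n_1, n_3) = 162.77°
δ = |180° − 162.77°| = 17.23°
17.23° ≤ 2α = 77.32°  →  valid

δ = 17.23°, valid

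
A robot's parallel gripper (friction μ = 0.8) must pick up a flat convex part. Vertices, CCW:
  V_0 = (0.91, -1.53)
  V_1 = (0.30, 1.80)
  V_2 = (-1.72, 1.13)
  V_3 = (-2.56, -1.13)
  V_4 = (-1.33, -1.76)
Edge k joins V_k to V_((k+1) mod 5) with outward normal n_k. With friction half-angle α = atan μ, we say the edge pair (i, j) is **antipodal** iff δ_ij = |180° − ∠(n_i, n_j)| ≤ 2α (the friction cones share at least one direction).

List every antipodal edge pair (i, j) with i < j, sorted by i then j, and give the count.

count = 5; pairs: (0,2), (0,3), (1,3), (1,4), (2,4)

α = atan 0.8 = 38.66°;  2α = 77.32°
n_0 = (+0.9836, +0.1802)
n_1 = (-0.3148, +0.9492)
n_2 = (-0.9373, +0.3484)
n_3 = (-0.4559, -0.8900)
n_4 = (+0.1021, -0.9948)
  (0,1): δ = 82.03°  ·
  (0,2): δ = 30.77°  ✓
  (0,3): δ = 52.50°  ✓
  (0,4): δ = 85.48°  ·
  (1,2): δ = 128.74°  ·
  (1,3): δ = 45.47°  ✓
  (1,4): δ = 12.49°  ✓
  (2,3): δ = 96.73°  ·
  (2,4): δ = 63.75°  ✓
  (3,4): δ = 147.02°  ·
antipodal pairs: 5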